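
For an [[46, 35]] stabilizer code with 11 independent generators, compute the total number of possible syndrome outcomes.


Each stabilizer generator gives a binary (+1 or -1) measurement outcome.
With 11 independent generators:
Total syndromes = 2^11
= 2048

2048


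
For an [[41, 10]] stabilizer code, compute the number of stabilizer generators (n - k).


For an [[n,k]] stabilizer code:
Number of stabilizer generators = n - k
= 41 - 10
= 31

31


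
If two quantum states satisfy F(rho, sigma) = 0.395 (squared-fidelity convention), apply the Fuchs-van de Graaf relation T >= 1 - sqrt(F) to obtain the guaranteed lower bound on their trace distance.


Fuchs-van de Graaf (squared-fidelity convention): 1 - sqrt(F) <= T <= sqrt(1 - F).
Lower bound: T >= 1 - sqrt(F)
sqrt(F) = sqrt(0.395) = 0.6285
T >= 1 - 0.6285
T >= 0.3715

0.3715


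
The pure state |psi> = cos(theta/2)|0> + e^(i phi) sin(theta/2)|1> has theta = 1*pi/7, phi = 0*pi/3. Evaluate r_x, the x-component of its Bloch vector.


theta = 0.4488, phi = 0.0000
r_x = sin(theta)*cos(phi) = 0.4339 * 1.0000
r_x = 0.4339

0.4339


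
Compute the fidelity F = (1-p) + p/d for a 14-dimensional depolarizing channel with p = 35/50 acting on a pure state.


F = (1-p) + p/d
= (1 - 0.7000) + 0.7000/14
= 0.3000 + 0.0500
= 0.3500

0.3500


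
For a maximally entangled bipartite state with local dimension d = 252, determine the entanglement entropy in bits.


For a maximally entangled state in d x d:
S = log2(d) = log2(252)
= 7.9773

7.9773


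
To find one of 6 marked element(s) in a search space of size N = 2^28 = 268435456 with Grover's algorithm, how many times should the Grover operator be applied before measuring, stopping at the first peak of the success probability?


After j Grover iterations the success probability is P(j) = sin^2((2j+1)*theta), where sin(theta) = sqrt(k/N).
N = 2^28 = 268435456, k = 6
sin(theta) = sqrt(k/N) = 0.0001495049892
theta = arcsin(sqrt(k/N)) = 0.0001495049897 rad
P(j) reaches its first maximum when (2j+1)*theta is as close as possible to pi/2, i.e. j = round(pi/(4*theta) - 1/2).
pi/(4*theta) - 1/2 = 5252.8241
(For comparison, the common estimate pi/4 * sqrt(N/k) = 5253.3241; the exact maximiser is used here.)
Optimal iterations = 5253

5253


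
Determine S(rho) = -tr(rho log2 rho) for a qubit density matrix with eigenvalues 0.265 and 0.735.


S = -p*log2(p) - (1-p)*log2(1-p)
p = 0.2650, 1-p = 0.7350
= -0.2650 * log2(0.2650) - 0.7350 * log2(0.7350)
= -(-0.5077) - (-0.3265)
= 0.8342

0.8342


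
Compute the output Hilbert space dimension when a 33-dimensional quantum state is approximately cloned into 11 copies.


Output space = H^(tensor 11) where dim(H) = 33
dim = 33^11
= 1089 (after 2 factors)
= 35937 (after 3 factors)
= 1185921 (after 4 factors)
= 39135393 (after 5 factors)
= 1291467969 (after 6 factors)
= 42618442977 (after 7 factors)
= 1406408618241 (after 8 factors)
= 46411484401953 (after 9 factors)
= 1531578985264449 (after 10 factors)
= 50542106513726817 (after 11 factors)
= 50542106513726817

50542106513726817


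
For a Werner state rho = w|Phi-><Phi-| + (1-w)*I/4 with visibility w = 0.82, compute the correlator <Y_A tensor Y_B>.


|Phi-> = (|00> - |11>)/sqrt(2)
For the pure Bell state, <Y_A Y_B> = +1 (Bell-state Pauli correlator).
The maximally-mixed part I/4 has tr(I/4 * P tensor P) = 0 for any traceless Pauli P.
So <Y_A Y_B>_rho = w * (+1) + (1 - w) * 0
= 0.82 * (+1)
= 0.8200

0.8200


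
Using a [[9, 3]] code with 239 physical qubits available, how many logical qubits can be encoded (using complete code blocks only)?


Each code block uses 9 physical qubits for 3 logical qubit(s).
Number of complete blocks = floor(239 / 9) = 26
Logical qubits = 26 * 3
= 78

78


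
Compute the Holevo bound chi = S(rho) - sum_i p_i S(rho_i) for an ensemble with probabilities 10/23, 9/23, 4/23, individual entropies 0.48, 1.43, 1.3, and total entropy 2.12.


chi = S(rho) - sum_i p_i * S(rho_i)
Weighted entropy = 10/23 * 0.48 + 9/23 * 1.43 + 4/23 * 1.3
= 0.9943
chi = 2.12 - 0.9943
= 1.1257

1.1257


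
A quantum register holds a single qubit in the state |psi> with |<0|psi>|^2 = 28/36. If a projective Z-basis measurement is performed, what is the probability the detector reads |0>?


|alpha|^2 = 28/36 = 0.7778
|beta|^2 = 1 - 28/36 = 8/36 = 0.2222
P(|0>) = |alpha|^2 = 0.7778

0.7778


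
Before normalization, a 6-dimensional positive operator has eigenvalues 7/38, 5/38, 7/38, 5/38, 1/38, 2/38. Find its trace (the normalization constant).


tr(M) = sum of eigenvalues
= 7/38 + 5/38 + 7/38 + 5/38 + 1/38 + 2/38
= 27/38
= 0.7105

0.7105


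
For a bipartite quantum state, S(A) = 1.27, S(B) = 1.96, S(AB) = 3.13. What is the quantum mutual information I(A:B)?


I(A:B) = S(A) + S(B) - S(AB)
= 1.27 + 1.96 - 3.13
= 0.1000

0.1000


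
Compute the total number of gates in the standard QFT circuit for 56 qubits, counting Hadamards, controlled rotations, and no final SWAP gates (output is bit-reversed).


Hadamard gates: 56
Controlled rotations: n*(n-1)/2 = 56*55/2 = 1540
SWAP gates: 0 (omitted)
Total = 56 + 1540
= 1596

1596


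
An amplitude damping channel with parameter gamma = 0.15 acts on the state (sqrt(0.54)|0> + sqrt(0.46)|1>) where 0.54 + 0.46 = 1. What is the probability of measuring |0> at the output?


For amplitude damping with parameter gamma on state sqrt(a)|0> + sqrt(b)|1>:
alpha^2 = 0.54, beta^2 = 0.46
P(|0>) = alpha^2 + gamma * beta^2
= 0.54 + 0.15 * 0.46
= 0.54 + 0.0690
= 0.6090

0.6090


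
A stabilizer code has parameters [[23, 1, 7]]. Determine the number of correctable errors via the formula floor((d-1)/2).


Code parameters: [[23, 1, 7]], distance d = 7.
Number of correctable errors = floor((d-1)/2)
= floor((7 - 1)/2)
= floor(6/2)
= 3

3


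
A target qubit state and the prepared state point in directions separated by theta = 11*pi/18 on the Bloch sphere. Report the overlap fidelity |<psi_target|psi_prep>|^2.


For states separated by angle theta on Bloch sphere:
F = cos^2(theta/2)
theta = 11*pi/18 = 1.9199
theta/2 = 0.9599
cos(theta/2) = 0.5736
F = 0.3290

0.3290


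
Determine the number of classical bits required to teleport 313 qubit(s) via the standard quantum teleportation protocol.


Quantum teleportation requires 2 classical bits per qubit teleported.
313 qubit(s) -> 2 * 313 = 626 classical bits

626


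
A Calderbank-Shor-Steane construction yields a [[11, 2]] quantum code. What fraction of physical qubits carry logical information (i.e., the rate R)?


Code rate R = k/n
= 2/11
= 0.1818

0.1818


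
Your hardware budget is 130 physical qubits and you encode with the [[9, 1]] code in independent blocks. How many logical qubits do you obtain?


Each code block uses 9 physical qubits for 1 logical qubit(s).
Number of complete blocks = floor(130 / 9) = 14
Logical qubits = 14 * 1
= 14

14


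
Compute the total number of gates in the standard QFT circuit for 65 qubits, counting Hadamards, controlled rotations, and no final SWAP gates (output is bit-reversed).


Hadamard gates: 65
Controlled rotations: n*(n-1)/2 = 65*64/2 = 2080
SWAP gates: 0 (omitted)
Total = 65 + 2080
= 2145

2145


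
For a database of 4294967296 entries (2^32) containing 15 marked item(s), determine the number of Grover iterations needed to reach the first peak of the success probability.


After j Grover iterations the success probability is P(j) = sin^2((2j+1)*theta), where sin(theta) = sqrt(k/N).
N = 2^32 = 4294967296, k = 15
sin(theta) = sqrt(k/N) = 5.909703592e-05
theta = arcsin(sqrt(k/N)) = 5.909703596e-05 rad
P(j) reaches its first maximum when (2j+1)*theta is as close as possible to pi/2, i.e. j = round(pi/(4*theta) - 1/2).
pi/(4*theta) - 1/2 = 13289.4756
(For comparison, the common estimate pi/4 * sqrt(N/k) = 13289.9756; the exact maximiser is used here.)
Optimal iterations = 13289

13289


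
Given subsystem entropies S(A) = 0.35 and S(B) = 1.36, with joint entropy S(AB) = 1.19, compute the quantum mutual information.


I(A:B) = S(A) + S(B) - S(AB)
= 0.35 + 1.36 - 1.19
= 0.5200

0.5200


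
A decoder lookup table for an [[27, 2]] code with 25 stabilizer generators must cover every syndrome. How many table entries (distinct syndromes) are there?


Each stabilizer generator gives a binary (+1 or -1) measurement outcome.
With 25 independent generators:
Total syndromes = 2^25
= 33554432

33554432


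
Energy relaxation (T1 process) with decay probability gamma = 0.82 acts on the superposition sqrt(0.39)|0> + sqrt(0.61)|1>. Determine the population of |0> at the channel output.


For amplitude damping with parameter gamma on state sqrt(a)|0> + sqrt(b)|1>:
alpha^2 = 0.39, beta^2 = 0.61
P(|0>) = alpha^2 + gamma * beta^2
= 0.39 + 0.82 * 0.61
= 0.39 + 0.5002
= 0.8902

0.8902


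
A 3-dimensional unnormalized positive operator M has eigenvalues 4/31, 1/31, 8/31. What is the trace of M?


tr(M) = sum of eigenvalues
= 4/31 + 1/31 + 8/31
= 13/31
= 0.4194

0.4194


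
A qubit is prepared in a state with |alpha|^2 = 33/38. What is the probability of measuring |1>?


|alpha|^2 = 33/38 = 0.8684
|beta|^2 = 1 - 33/38 = 5/38 = 0.1316
P(|1>) = |beta|^2 = 0.1316

0.1316


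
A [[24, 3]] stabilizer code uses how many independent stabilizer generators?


For an [[n,k]] stabilizer code:
Number of stabilizer generators = n - k
= 24 - 3
= 21

21


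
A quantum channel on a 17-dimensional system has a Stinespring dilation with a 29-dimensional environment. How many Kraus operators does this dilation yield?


Tracing out the environment in an orthonormal basis {|i>_E} gives Kraus operators K_i = <i|_E U |0>_E.
Number of Kraus operators = dim(H_env) = d_env
= 29

29


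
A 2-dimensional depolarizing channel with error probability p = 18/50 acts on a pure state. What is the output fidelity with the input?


F = (1-p) + p/d
= (1 - 0.3600) + 0.3600/2
= 0.6400 + 0.1800
= 0.8200

0.8200


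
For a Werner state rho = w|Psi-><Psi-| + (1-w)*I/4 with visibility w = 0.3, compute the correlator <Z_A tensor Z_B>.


|Psi-> = (|01> - |10>)/sqrt(2)
For the pure Bell state, <Z_A Z_B> = -1 (Bell-state Pauli correlator).
The maximally-mixed part I/4 has tr(I/4 * P tensor P) = 0 for any traceless Pauli P.
So <Z_A Z_B>_rho = w * (-1) + (1 - w) * 0
= 0.3 * (-1)
= -0.3000

-0.3000


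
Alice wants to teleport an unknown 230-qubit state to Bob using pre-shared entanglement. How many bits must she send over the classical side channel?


Quantum teleportation requires 2 classical bits per qubit teleported.
230 qubit(s) -> 2 * 230 = 460 classical bits

460


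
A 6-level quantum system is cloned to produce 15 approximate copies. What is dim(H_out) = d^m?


Output space = H^(tensor 15) where dim(H) = 6
dim = 6^15
= 36 (after 2 factors)
= 216 (after 3 factors)
= 1296 (after 4 factors)
= 7776 (after 5 factors)
= 46656 (after 6 factors)
= 279936 (after 7 factors)
= 1679616 (after 8 factors)
= 10077696 (after 9 factors)
= 60466176 (after 10 factors)
= 362797056 (after 11 factors)
= 2176782336 (after 12 factors)
= 13060694016 (after 13 factors)
= 78364164096 (after 14 factors)
= 470184984576 (after 15 factors)
= 470184984576

470184984576


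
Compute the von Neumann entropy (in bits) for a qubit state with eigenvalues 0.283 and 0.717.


S = -p*log2(p) - (1-p)*log2(1-p)
p = 0.2830, 1-p = 0.7170
= -0.2830 * log2(0.2830) - 0.7170 * log2(0.7170)
= -(-0.5154) - (-0.3441)
= 0.8595

0.8595


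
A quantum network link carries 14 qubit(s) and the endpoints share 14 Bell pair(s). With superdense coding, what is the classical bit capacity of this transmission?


Superdense coding allows 2 classical bits per shared entangled pair.
14 pair(s) -> 2 * 14 = 28 classical bits

28


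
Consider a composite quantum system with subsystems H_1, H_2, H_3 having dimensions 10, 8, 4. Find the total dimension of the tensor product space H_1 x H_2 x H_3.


dim(H_1 x H_2 x H_3) = 10 * 8 * 4
= 80 * 4
= 320

320


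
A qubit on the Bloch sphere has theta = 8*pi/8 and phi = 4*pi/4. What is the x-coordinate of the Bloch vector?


theta = 3.1416, phi = 3.1416
r_x = sin(theta)*cos(phi) = 0.0000 * -1.0000
r_x = 0.0000

0.0000


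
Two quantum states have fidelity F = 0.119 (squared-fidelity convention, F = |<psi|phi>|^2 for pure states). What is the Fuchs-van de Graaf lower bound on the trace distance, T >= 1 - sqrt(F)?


Fuchs-van de Graaf (squared-fidelity convention): 1 - sqrt(F) <= T <= sqrt(1 - F).
Lower bound: T >= 1 - sqrt(F)
sqrt(F) = sqrt(0.119) = 0.3450
T >= 1 - 0.3450
T >= 0.6550

0.6550


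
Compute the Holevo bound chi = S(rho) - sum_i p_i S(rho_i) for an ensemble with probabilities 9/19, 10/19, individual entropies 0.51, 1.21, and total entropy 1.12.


chi = S(rho) - sum_i p_i * S(rho_i)
Weighted entropy = 9/19 * 0.51 + 10/19 * 1.21
= 0.8784
chi = 1.12 - 0.8784
= 0.2416

0.2416


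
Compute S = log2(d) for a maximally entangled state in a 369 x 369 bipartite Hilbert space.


For a maximally entangled state in d x d:
S = log2(d) = log2(369)
= 8.5275

8.5275


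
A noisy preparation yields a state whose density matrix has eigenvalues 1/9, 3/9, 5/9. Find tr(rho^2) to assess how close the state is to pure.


tr(rho^2) = sum of eigenvalues squared
= (1/9)^2 + (3/9)^2 + (5/9)^2
= (1 + 9 + 25) / 81
= 35/81
= 0.4321

0.4321


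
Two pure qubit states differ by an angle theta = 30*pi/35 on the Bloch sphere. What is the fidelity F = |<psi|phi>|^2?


For states separated by angle theta on Bloch sphere:
F = cos^2(theta/2)
theta = 30*pi/35 = 2.6928
theta/2 = 1.3464
cos(theta/2) = 0.2225
F = 0.0495

0.0495


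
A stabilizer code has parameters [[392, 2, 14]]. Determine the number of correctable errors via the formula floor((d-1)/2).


Code parameters: [[392, 2, 14]], distance d = 14.
Number of correctable errors = floor((d-1)/2)
= floor((14 - 1)/2)
= floor(13/2)
= 6

6


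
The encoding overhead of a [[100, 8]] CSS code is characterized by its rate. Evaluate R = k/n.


Code rate R = k/n
= 8/100
= 0.0800

0.0800


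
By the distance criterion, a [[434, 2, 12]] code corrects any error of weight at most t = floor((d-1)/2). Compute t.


Code parameters: [[434, 2, 12]], distance d = 12.
Number of correctable errors = floor((d-1)/2)
= floor((12 - 1)/2)
= floor(11/2)
= 5

5


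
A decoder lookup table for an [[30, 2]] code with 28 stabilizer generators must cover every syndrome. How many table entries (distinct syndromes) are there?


Each stabilizer generator gives a binary (+1 or -1) measurement outcome.
With 28 independent generators:
Total syndromes = 2^28
= 268435456

268435456


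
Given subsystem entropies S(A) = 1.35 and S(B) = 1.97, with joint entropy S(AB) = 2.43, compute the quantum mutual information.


I(A:B) = S(A) + S(B) - S(AB)
= 1.35 + 1.97 - 2.43
= 0.8900

0.8900


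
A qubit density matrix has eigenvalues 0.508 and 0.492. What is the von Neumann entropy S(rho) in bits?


S = -p*log2(p) - (1-p)*log2(1-p)
p = 0.5080, 1-p = 0.4920
= -0.5080 * log2(0.5080) - 0.4920 * log2(0.4920)
= -(-0.4964) - (-0.5034)
= 0.9998

0.9998


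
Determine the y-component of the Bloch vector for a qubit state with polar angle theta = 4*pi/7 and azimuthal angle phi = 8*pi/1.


theta = 1.7952, phi = 25.1327
r_y = sin(theta)*sin(phi) = 0.9749 * 0.0000
r_y = 0.0000

0.0000


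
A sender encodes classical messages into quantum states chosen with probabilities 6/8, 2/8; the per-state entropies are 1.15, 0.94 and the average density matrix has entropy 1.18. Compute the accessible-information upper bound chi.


chi = S(rho) - sum_i p_i * S(rho_i)
Weighted entropy = 6/8 * 1.15 + 2/8 * 0.94
= 1.0975
chi = 1.18 - 1.0975
= 0.0825

0.0825


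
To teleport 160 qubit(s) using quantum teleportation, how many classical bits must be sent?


Quantum teleportation requires 2 classical bits per qubit teleported.
160 qubit(s) -> 2 * 160 = 320 classical bits

320


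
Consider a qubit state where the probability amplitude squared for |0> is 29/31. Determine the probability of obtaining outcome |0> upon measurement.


|alpha|^2 = 29/31 = 0.9355
|beta|^2 = 1 - 29/31 = 2/31 = 0.0645
P(|0>) = |alpha|^2 = 0.9355

0.9355


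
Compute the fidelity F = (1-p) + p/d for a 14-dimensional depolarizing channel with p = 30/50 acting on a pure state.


F = (1-p) + p/d
= (1 - 0.6000) + 0.6000/14
= 0.4000 + 0.0429
= 0.4429

0.4429


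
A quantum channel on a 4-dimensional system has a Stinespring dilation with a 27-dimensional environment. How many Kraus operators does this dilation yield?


Tracing out the environment in an orthonormal basis {|i>_E} gives Kraus operators K_i = <i|_E U |0>_E.
Number of Kraus operators = dim(H_env) = d_env
= 27

27


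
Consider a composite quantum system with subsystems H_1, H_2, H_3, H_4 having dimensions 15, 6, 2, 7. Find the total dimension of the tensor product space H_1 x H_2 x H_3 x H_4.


dim(H_1 x H_2 x H_3 x H_4) = 15 * 6 * 2 * 7
= 90 * 2 * 7
= 180 * 7
= 1260

1260


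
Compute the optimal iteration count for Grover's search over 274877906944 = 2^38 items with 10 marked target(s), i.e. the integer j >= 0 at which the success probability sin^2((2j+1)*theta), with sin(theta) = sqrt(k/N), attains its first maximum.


After j Grover iterations the success probability is P(j) = sin^2((2j+1)*theta), where sin(theta) = sqrt(k/N).
N = 2^38 = 274877906944, k = 10
sin(theta) = sqrt(k/N) = 6.031565972e-06
theta = arcsin(sqrt(k/N)) = 6.031565972e-06 rad
P(j) reaches its first maximum when (2j+1)*theta is as close as possible to pi/2, i.e. j = round(pi/(4*theta) - 1/2).
pi/(4*theta) - 1/2 = 130214.1353
(For comparison, the common estimate pi/4 * sqrt(N/k) = 130214.6353; the exact maximiser is used here.)
Optimal iterations = 130214

130214


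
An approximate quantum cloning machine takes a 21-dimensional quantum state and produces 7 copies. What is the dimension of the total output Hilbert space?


Output space = H^(tensor 7) where dim(H) = 21
dim = 21^7
= 441 (after 2 factors)
= 9261 (after 3 factors)
= 194481 (after 4 factors)
= 4084101 (after 5 factors)
= 85766121 (after 6 factors)
= 1801088541 (after 7 factors)
= 1801088541

1801088541


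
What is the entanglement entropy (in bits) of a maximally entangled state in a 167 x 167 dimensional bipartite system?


For a maximally entangled state in d x d:
S = log2(d) = log2(167)
= 7.3837

7.3837


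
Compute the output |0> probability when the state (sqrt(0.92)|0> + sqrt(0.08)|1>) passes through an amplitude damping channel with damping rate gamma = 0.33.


For amplitude damping with parameter gamma on state sqrt(a)|0> + sqrt(b)|1>:
alpha^2 = 0.92, beta^2 = 0.08
P(|0>) = alpha^2 + gamma * beta^2
= 0.92 + 0.33 * 0.08
= 0.92 + 0.0264
= 0.9464

0.9464


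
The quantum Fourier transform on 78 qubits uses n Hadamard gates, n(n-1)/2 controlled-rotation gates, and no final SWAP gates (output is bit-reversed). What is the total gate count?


Hadamard gates: 78
Controlled rotations: n*(n-1)/2 = 78*77/2 = 3003
SWAP gates: 0 (omitted)
Total = 78 + 3003
= 3081

3081


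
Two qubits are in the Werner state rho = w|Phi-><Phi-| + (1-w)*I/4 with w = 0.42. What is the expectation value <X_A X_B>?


|Phi-> = (|00> - |11>)/sqrt(2)
For the pure Bell state, <X_A X_B> = -1 (Bell-state Pauli correlator).
The maximally-mixed part I/4 has tr(I/4 * P tensor P) = 0 for any traceless Pauli P.
So <X_A X_B>_rho = w * (-1) + (1 - w) * 0
= 0.42 * (-1)
= -0.4200

-0.4200


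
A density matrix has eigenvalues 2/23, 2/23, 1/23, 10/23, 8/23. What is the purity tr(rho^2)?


tr(rho^2) = sum of eigenvalues squared
= (2/23)^2 + (2/23)^2 + (1/23)^2 + (10/23)^2 + (8/23)^2
= (4 + 4 + 1 + 100 + 64) / 529
= 173/529
= 0.3270

0.3270


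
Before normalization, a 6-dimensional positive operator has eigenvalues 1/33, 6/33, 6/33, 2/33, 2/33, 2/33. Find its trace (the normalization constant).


tr(M) = sum of eigenvalues
= 1/33 + 6/33 + 6/33 + 2/33 + 2/33 + 2/33
= 19/33
= 0.5758

0.5758


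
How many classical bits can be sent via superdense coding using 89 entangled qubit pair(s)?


Superdense coding allows 2 classical bits per shared entangled pair.
89 pair(s) -> 2 * 89 = 178 classical bits

178


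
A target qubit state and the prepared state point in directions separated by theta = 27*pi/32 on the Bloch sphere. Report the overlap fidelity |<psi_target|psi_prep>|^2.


For states separated by angle theta on Bloch sphere:
F = cos^2(theta/2)
theta = 27*pi/32 = 2.6507
theta/2 = 1.3254
cos(theta/2) = 0.2430
F = 0.0590

0.0590


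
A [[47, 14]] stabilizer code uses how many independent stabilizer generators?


For an [[n,k]] stabilizer code:
Number of stabilizer generators = n - k
= 47 - 14
= 33

33


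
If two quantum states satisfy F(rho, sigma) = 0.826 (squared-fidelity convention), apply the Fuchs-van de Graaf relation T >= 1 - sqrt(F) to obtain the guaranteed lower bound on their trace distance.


Fuchs-van de Graaf (squared-fidelity convention): 1 - sqrt(F) <= T <= sqrt(1 - F).
Lower bound: T >= 1 - sqrt(F)
sqrt(F) = sqrt(0.826) = 0.9088
T >= 1 - 0.9088
T >= 0.0912

0.0912


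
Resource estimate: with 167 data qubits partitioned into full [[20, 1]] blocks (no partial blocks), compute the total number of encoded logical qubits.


Each code block uses 20 physical qubits for 1 logical qubit(s).
Number of complete blocks = floor(167 / 20) = 8
Logical qubits = 8 * 1
= 8

8


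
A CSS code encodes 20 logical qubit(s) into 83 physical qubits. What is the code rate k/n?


Code rate R = k/n
= 20/83
= 0.2410

0.2410


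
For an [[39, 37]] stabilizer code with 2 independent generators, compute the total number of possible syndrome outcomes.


Each stabilizer generator gives a binary (+1 or -1) measurement outcome.
With 2 independent generators:
Total syndromes = 2^2
= 4

4


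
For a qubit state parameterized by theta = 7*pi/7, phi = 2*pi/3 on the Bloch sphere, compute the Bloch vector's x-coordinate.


theta = 3.1416, phi = 2.0944
r_x = sin(theta)*cos(phi) = 0.0000 * -0.5000
r_x = 0.0000

0.0000


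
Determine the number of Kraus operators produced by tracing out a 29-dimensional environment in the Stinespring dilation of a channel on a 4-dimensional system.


Tracing out the environment in an orthonormal basis {|i>_E} gives Kraus operators K_i = <i|_E U |0>_E.
Number of Kraus operators = dim(H_env) = d_env
= 29

29


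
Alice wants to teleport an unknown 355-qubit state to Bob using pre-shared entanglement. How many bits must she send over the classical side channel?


Quantum teleportation requires 2 classical bits per qubit teleported.
355 qubit(s) -> 2 * 355 = 710 classical bits

710


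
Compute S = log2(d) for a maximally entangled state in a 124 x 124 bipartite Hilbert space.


For a maximally entangled state in d x d:
S = log2(d) = log2(124)
= 6.9542

6.9542


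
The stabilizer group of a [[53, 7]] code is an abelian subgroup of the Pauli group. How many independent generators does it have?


For an [[n,k]] stabilizer code:
Number of stabilizer generators = n - k
= 53 - 7
= 46

46


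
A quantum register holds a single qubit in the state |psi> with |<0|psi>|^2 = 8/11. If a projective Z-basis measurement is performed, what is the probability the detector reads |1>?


|alpha|^2 = 8/11 = 0.7273
|beta|^2 = 1 - 8/11 = 3/11 = 0.2727
P(|1>) = |beta|^2 = 0.2727

0.2727


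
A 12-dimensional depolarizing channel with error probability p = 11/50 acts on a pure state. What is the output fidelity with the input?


F = (1-p) + p/d
= (1 - 0.2200) + 0.2200/12
= 0.7800 + 0.0183
= 0.7983

0.7983


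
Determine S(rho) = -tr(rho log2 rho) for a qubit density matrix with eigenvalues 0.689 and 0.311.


S = -p*log2(p) - (1-p)*log2(1-p)
p = 0.6890, 1-p = 0.3110
= -0.6890 * log2(0.6890) - 0.3110 * log2(0.3110)
= -(-0.3703) - (-0.5240)
= 0.8943

0.8943


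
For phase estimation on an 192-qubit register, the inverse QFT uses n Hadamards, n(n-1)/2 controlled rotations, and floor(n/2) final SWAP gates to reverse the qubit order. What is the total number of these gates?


Hadamard gates: 192
Controlled rotations: n*(n-1)/2 = 192*191/2 = 18336
SWAP gates: floor(n/2) = floor(192/2) = 96
Total = 192 + 18336 + 96
= 18624

18624


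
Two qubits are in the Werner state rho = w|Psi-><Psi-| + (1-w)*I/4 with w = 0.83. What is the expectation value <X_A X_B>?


|Psi-> = (|01> - |10>)/sqrt(2)
For the pure Bell state, <X_A X_B> = -1 (Bell-state Pauli correlator).
The maximally-mixed part I/4 has tr(I/4 * P tensor P) = 0 for any traceless Pauli P.
So <X_A X_B>_rho = w * (-1) + (1 - w) * 0
= 0.83 * (-1)
= -0.8300

-0.8300


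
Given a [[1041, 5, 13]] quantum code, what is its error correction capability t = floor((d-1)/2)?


Code parameters: [[1041, 5, 13]], distance d = 13.
Number of correctable errors = floor((d-1)/2)
= floor((13 - 1)/2)
= floor(12/2)
= 6

6


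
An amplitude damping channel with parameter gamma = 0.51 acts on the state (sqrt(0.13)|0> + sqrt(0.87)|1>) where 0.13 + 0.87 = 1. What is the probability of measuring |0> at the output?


For amplitude damping with parameter gamma on state sqrt(a)|0> + sqrt(b)|1>:
alpha^2 = 0.13, beta^2 = 0.87
P(|0>) = alpha^2 + gamma * beta^2
= 0.13 + 0.51 * 0.87
= 0.13 + 0.4437
= 0.5737

0.5737


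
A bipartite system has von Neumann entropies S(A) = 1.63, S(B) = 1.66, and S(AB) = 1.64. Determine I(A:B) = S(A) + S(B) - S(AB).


I(A:B) = S(A) + S(B) - S(AB)
= 1.63 + 1.66 - 1.64
= 1.6500

1.6500


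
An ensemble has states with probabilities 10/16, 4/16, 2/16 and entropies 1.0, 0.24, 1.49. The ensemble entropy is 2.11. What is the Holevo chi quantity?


chi = S(rho) - sum_i p_i * S(rho_i)
Weighted entropy = 10/16 * 1.0 + 4/16 * 0.24 + 2/16 * 1.49
= 0.8712
chi = 2.11 - 0.8712
= 1.2388

1.2388


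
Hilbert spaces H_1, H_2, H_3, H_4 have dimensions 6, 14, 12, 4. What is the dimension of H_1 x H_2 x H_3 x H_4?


dim(H_1 x H_2 x H_3 x H_4) = 6 * 14 * 12 * 4
= 84 * 12 * 4
= 1008 * 4
= 4032

4032


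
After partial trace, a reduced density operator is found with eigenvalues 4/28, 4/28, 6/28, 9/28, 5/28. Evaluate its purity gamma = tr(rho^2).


tr(rho^2) = sum of eigenvalues squared
= (4/28)^2 + (4/28)^2 + (6/28)^2 + (9/28)^2 + (5/28)^2
= (16 + 16 + 36 + 81 + 25) / 784
= 174/784
= 0.2219

0.2219


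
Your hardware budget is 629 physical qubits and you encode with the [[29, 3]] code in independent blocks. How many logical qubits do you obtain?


Each code block uses 29 physical qubits for 3 logical qubit(s).
Number of complete blocks = floor(629 / 29) = 21
Logical qubits = 21 * 3
= 63

63


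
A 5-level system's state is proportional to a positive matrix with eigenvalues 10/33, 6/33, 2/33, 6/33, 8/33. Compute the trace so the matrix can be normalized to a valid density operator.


tr(M) = sum of eigenvalues
= 10/33 + 6/33 + 2/33 + 6/33 + 8/33
= 32/33
= 0.9697

0.9697


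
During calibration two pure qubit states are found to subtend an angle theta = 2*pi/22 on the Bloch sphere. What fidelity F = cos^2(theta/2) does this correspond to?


For states separated by angle theta on Bloch sphere:
F = cos^2(theta/2)
theta = 2*pi/22 = 0.2856
theta/2 = 0.1428
cos(theta/2) = 0.9898
F = 0.9797

0.9797


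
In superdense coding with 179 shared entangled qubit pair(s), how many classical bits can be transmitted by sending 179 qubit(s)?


Superdense coding allows 2 classical bits per shared entangled pair.
179 pair(s) -> 2 * 179 = 358 classical bits

358


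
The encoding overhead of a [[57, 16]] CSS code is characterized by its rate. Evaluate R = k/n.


Code rate R = k/n
= 16/57
= 0.2807

0.2807


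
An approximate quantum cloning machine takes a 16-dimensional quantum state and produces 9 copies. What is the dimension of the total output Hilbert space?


Output space = H^(tensor 9) where dim(H) = 16
dim = 16^9
= 256 (after 2 factors)
= 4096 (after 3 factors)
= 65536 (after 4 factors)
= 1048576 (after 5 factors)
= 16777216 (after 6 factors)
= 268435456 (after 7 factors)
= 4294967296 (after 8 factors)
= 68719476736 (after 9 factors)
= 68719476736

68719476736


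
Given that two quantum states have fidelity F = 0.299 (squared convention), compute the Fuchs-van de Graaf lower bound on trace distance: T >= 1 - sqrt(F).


Fuchs-van de Graaf (squared-fidelity convention): 1 - sqrt(F) <= T <= sqrt(1 - F).
Lower bound: T >= 1 - sqrt(F)
sqrt(F) = sqrt(0.299) = 0.5468
T >= 1 - 0.5468
T >= 0.4532

0.4532


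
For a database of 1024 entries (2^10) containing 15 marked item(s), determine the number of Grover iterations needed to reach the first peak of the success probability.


After j Grover iterations the success probability is P(j) = sin^2((2j+1)*theta), where sin(theta) = sqrt(k/N).
N = 2^10 = 1024, k = 15
sin(theta) = sqrt(k/N) = 0.1210307296
theta = arcsin(sqrt(k/N)) = 0.1213281797 rad
P(j) reaches its first maximum when (2j+1)*theta is as close as possible to pi/2, i.e. j = round(pi/(4*theta) - 1/2).
pi/(4*theta) - 1/2 = 5.9733
(For comparison, the common estimate pi/4 * sqrt(N/k) = 6.4892; the exact maximiser is used here.)
Optimal iterations = 6

6


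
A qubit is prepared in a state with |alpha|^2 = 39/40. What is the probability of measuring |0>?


|alpha|^2 = 39/40 = 0.9750
|beta|^2 = 1 - 39/40 = 1/40 = 0.0250
P(|0>) = |alpha|^2 = 0.9750

0.9750


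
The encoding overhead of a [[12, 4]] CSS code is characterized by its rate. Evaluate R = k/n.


Code rate R = k/n
= 4/12
= 0.3333

0.3333


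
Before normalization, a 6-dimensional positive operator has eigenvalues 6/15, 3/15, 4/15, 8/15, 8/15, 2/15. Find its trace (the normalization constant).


tr(M) = sum of eigenvalues
= 6/15 + 3/15 + 4/15 + 8/15 + 8/15 + 2/15
= 31/15
= 2.0667

2.0667


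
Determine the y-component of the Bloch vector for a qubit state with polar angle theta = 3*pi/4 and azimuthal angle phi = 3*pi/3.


theta = 2.3562, phi = 3.1416
r_y = sin(theta)*sin(phi) = 0.7071 * 0.0000
r_y = 0.0000

0.0000


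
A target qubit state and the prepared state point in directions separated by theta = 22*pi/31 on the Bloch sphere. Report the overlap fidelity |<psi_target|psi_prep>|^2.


For states separated by angle theta on Bloch sphere:
F = cos^2(theta/2)
theta = 22*pi/31 = 2.2295
theta/2 = 1.1148
cos(theta/2) = 0.4404
F = 0.1939

0.1939


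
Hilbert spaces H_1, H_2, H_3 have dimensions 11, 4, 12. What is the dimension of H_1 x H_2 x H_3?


dim(H_1 x H_2 x H_3) = 11 * 4 * 12
= 44 * 12
= 528

528


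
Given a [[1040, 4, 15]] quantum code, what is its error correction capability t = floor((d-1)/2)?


Code parameters: [[1040, 4, 15]], distance d = 15.
Number of correctable errors = floor((d-1)/2)
= floor((15 - 1)/2)
= floor(14/2)
= 7

7


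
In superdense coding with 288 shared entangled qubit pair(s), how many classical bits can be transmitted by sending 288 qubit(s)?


Superdense coding allows 2 classical bits per shared entangled pair.
288 pair(s) -> 2 * 288 = 576 classical bits

576


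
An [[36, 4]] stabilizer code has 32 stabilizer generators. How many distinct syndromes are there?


Each stabilizer generator gives a binary (+1 or -1) measurement outcome.
With 32 independent generators:
Total syndromes = 2^32
= 4294967296

4294967296


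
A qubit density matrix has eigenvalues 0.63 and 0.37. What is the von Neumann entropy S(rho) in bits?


S = -p*log2(p) - (1-p)*log2(1-p)
p = 0.6300, 1-p = 0.3700
= -0.6300 * log2(0.6300) - 0.3700 * log2(0.3700)
= -(-0.4199) - (-0.5307)
= 0.9507

0.9507


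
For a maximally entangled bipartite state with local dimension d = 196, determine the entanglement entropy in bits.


For a maximally entangled state in d x d:
S = log2(d) = log2(196)
= 7.6147

7.6147


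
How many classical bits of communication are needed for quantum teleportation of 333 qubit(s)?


Quantum teleportation requires 2 classical bits per qubit teleported.
333 qubit(s) -> 2 * 333 = 666 classical bits

666


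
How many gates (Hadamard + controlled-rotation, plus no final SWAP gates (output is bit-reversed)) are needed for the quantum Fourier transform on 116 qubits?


Hadamard gates: 116
Controlled rotations: n*(n-1)/2 = 116*115/2 = 6670
SWAP gates: 0 (omitted)
Total = 116 + 6670
= 6786

6786


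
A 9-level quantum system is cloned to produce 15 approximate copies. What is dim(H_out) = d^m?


Output space = H^(tensor 15) where dim(H) = 9
dim = 9^15
= 81 (after 2 factors)
= 729 (after 3 factors)
= 6561 (after 4 factors)
= 59049 (after 5 factors)
= 531441 (after 6 factors)
= 4782969 (after 7 factors)
= 43046721 (after 8 factors)
= 387420489 (after 9 factors)
= 3486784401 (after 10 factors)
= 31381059609 (after 11 factors)
= 282429536481 (after 12 factors)
= 2541865828329 (after 13 factors)
= 22876792454961 (after 14 factors)
= 205891132094649 (after 15 factors)
= 205891132094649

205891132094649


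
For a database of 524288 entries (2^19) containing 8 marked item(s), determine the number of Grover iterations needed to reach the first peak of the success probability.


After j Grover iterations the success probability is P(j) = sin^2((2j+1)*theta), where sin(theta) = sqrt(k/N).
N = 2^19 = 524288, k = 8
sin(theta) = sqrt(k/N) = 0.00390625
theta = arcsin(sqrt(k/N)) = 0.003906259934 rad
P(j) reaches its first maximum when (2j+1)*theta is as close as possible to pi/2, i.e. j = round(pi/(4*theta) - 1/2).
pi/(4*theta) - 1/2 = 200.5614
(For comparison, the common estimate pi/4 * sqrt(N/k) = 201.0619; the exact maximiser is used here.)
Optimal iterations = 201

201


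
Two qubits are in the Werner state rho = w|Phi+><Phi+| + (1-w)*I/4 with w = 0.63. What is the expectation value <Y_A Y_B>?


|Phi+> = (|00> + |11>)/sqrt(2)
For the pure Bell state, <Y_A Y_B> = -1 (Bell-state Pauli correlator).
The maximally-mixed part I/4 has tr(I/4 * P tensor P) = 0 for any traceless Pauli P.
So <Y_A Y_B>_rho = w * (-1) + (1 - w) * 0
= 0.63 * (-1)
= -0.6300

-0.6300


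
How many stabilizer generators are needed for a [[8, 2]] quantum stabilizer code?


For an [[n,k]] stabilizer code:
Number of stabilizer generators = n - k
= 8 - 2
= 6

6


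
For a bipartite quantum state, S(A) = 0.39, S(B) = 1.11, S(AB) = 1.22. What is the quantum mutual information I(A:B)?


I(A:B) = S(A) + S(B) - S(AB)
= 0.39 + 1.11 - 1.22
= 0.2800

0.2800


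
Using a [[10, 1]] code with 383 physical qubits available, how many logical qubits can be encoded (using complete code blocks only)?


Each code block uses 10 physical qubits for 1 logical qubit(s).
Number of complete blocks = floor(383 / 10) = 38
Logical qubits = 38 * 1
= 38

38


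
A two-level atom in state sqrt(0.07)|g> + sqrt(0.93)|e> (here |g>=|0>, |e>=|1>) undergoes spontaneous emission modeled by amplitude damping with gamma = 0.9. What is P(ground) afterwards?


For amplitude damping with parameter gamma on state sqrt(a)|0> + sqrt(b)|1>:
alpha^2 = 0.07, beta^2 = 0.93
P(|0>) = alpha^2 + gamma * beta^2
= 0.07 + 0.9 * 0.93
= 0.07 + 0.8370
= 0.9070

0.9070


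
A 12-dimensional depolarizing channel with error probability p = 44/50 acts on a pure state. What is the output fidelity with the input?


F = (1-p) + p/d
= (1 - 0.8800) + 0.8800/12
= 0.1200 + 0.0733
= 0.1933

0.1933


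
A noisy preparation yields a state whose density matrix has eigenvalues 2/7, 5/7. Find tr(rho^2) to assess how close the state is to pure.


tr(rho^2) = sum of eigenvalues squared
= (2/7)^2 + (5/7)^2
= (4 + 25) / 49
= 29/49
= 0.5918

0.5918


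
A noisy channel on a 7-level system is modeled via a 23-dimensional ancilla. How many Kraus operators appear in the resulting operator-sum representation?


Tracing out the environment in an orthonormal basis {|i>_E} gives Kraus operators K_i = <i|_E U |0>_E.
Number of Kraus operators = dim(H_env) = d_env
= 23

23


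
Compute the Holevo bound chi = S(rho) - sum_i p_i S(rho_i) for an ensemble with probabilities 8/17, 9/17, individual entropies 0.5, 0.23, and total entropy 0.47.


chi = S(rho) - sum_i p_i * S(rho_i)
Weighted entropy = 8/17 * 0.5 + 9/17 * 0.23
= 0.3571
chi = 0.47 - 0.3571
= 0.1129

0.1129


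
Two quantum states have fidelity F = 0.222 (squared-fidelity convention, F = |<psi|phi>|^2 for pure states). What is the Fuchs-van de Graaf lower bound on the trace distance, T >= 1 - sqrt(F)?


Fuchs-van de Graaf (squared-fidelity convention): 1 - sqrt(F) <= T <= sqrt(1 - F).
Lower bound: T >= 1 - sqrt(F)
sqrt(F) = sqrt(0.222) = 0.4712
T >= 1 - 0.4712
T >= 0.5288

0.5288


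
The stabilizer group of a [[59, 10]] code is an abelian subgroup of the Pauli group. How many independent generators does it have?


For an [[n,k]] stabilizer code:
Number of stabilizer generators = n - k
= 59 - 10
= 49

49


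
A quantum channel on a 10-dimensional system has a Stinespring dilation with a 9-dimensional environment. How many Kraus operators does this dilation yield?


Tracing out the environment in an orthonormal basis {|i>_E} gives Kraus operators K_i = <i|_E U |0>_E.
Number of Kraus operators = dim(H_env) = d_env
= 9

9


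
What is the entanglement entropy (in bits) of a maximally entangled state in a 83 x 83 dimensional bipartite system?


For a maximally entangled state in d x d:
S = log2(d) = log2(83)
= 6.3750

6.3750


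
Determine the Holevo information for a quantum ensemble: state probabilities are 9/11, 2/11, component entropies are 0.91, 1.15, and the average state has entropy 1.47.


chi = S(rho) - sum_i p_i * S(rho_i)
Weighted entropy = 9/11 * 0.91 + 2/11 * 1.15
= 0.9536
chi = 1.47 - 0.9536
= 0.5164

0.5164


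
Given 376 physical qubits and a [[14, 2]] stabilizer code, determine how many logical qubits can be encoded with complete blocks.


Each code block uses 14 physical qubits for 2 logical qubit(s).
Number of complete blocks = floor(376 / 14) = 26
Logical qubits = 26 * 2
= 52

52


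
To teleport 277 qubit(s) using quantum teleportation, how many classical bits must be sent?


Quantum teleportation requires 2 classical bits per qubit teleported.
277 qubit(s) -> 2 * 277 = 554 classical bits

554


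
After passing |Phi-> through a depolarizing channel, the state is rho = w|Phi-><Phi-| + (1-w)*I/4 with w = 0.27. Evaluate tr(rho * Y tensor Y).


|Phi-> = (|00> - |11>)/sqrt(2)
For the pure Bell state, <Y_A Y_B> = +1 (Bell-state Pauli correlator).
The maximally-mixed part I/4 has tr(I/4 * P tensor P) = 0 for any traceless Pauli P.
So <Y_A Y_B>_rho = w * (+1) + (1 - w) * 0
= 0.27 * (+1)
= 0.2700

0.2700


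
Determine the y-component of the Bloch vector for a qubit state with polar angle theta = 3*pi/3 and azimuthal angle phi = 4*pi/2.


theta = 3.1416, phi = 6.2832
r_y = sin(theta)*sin(phi) = 0.0000 * 0.0000
r_y = 0.0000

0.0000


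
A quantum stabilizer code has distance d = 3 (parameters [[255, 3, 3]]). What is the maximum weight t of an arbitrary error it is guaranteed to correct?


Code parameters: [[255, 3, 3]], distance d = 3.
Number of correctable errors = floor((d-1)/2)
= floor((3 - 1)/2)
= floor(2/2)
= 1

1


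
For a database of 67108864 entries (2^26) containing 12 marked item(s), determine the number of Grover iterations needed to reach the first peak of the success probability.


After j Grover iterations the success probability is P(j) = sin^2((2j+1)*theta), where sin(theta) = sqrt(k/N).
N = 2^26 = 67108864, k = 12
sin(theta) = sqrt(k/N) = 0.0004228639667
theta = arcsin(sqrt(k/N)) = 0.0004228639793 rad
P(j) reaches its first maximum when (2j+1)*theta is as close as possible to pi/2, i.e. j = round(pi/(4*theta) - 1/2).
pi/(4*theta) - 1/2 = 1856.8305
(For comparison, the common estimate pi/4 * sqrt(N/k) = 1857.3305; the exact maximiser is used here.)
Optimal iterations = 1857

1857


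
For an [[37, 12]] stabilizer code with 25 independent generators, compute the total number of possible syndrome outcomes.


Each stabilizer generator gives a binary (+1 or -1) measurement outcome.
With 25 independent generators:
Total syndromes = 2^25
= 33554432

33554432
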